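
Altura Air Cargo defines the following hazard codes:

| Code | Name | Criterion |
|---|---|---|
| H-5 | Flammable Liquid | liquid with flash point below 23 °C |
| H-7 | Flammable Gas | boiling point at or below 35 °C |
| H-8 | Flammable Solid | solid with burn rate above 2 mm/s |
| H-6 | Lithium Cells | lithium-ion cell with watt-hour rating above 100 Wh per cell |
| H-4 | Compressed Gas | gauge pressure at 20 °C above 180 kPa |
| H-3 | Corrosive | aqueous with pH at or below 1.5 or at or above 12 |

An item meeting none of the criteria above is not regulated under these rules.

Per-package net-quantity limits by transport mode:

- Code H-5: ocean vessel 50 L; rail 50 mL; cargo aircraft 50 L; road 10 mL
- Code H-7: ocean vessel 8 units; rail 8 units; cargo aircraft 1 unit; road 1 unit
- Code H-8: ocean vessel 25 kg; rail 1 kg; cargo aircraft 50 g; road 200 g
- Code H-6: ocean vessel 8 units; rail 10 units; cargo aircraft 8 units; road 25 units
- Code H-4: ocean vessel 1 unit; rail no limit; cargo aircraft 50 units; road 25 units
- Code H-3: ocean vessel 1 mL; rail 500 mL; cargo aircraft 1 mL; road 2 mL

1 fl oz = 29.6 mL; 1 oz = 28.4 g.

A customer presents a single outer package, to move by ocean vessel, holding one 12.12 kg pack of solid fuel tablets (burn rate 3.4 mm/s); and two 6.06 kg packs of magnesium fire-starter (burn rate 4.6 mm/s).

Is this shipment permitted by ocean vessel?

Yes

With burn rate 3.4 mm/s (> 2 mm/s), the solid fuel tablets fall in Code H-8.
With burn rate 4.6 mm/s (> 2 mm/s), the magnesium fire-starter falls in Code H-8.
Total Code H-8: 12.12 kg + (two 6.06 kg packs = 12.12 kg) = 24.24 kg.
24.24 kg ≤ 25 kg (ocean vessel limit, Code H-8) — within limit.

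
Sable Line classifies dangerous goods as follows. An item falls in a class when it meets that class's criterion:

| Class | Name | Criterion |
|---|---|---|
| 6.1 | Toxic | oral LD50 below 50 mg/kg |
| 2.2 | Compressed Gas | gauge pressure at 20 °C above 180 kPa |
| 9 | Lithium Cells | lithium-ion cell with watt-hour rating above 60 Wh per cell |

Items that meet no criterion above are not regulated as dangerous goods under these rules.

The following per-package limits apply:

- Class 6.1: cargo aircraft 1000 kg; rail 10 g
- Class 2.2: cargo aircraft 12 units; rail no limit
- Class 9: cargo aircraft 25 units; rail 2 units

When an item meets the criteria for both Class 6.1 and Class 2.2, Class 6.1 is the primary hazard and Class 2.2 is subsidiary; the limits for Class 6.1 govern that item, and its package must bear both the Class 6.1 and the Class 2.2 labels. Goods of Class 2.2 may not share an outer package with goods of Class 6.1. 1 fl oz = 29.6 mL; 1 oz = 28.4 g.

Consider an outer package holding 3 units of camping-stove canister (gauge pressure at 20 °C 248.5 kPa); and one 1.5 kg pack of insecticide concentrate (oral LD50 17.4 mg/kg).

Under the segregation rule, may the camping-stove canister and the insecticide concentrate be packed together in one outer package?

The camping-stove canister has gauge pressure at 20 °C 248.5 kPa, which is > 180 kPa, so it is Class 2.2 (Compressed Gas).
Oral LD50 17.4 mg/kg meets the Class 6.1 criterion (Toxic), so the insecticide concentrate is Class 6.1.
Class 2.2 and Class 6.1 may not share an outer package.

No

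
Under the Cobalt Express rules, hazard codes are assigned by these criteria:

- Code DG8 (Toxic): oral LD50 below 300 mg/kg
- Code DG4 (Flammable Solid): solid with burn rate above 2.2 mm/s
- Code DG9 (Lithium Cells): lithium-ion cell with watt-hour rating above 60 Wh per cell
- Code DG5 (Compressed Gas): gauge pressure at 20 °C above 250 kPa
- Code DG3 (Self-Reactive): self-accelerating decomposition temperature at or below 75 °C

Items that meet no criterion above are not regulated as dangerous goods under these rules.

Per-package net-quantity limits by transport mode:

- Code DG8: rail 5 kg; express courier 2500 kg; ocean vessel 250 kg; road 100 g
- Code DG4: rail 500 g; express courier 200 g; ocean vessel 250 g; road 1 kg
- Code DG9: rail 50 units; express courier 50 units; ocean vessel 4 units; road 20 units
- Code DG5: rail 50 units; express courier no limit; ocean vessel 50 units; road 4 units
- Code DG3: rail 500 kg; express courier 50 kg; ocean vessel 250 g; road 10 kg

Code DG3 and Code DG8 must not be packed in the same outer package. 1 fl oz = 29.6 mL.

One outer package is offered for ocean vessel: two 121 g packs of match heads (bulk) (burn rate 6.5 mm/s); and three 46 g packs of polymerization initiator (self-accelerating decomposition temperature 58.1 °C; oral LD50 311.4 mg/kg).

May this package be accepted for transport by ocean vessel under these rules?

Yes

Burn rate 6.5 mm/s meets the Code DG4 criterion (Flammable Solid), so the match heads (bulk) are Code DG4.
The polymerization initiator has self-accelerating decomposition temperature 58.1 °C, which is ≤ 75 °C, so it is Code DG3 (Self-Reactive).
Code DG3 quantity: three 46 g packs = 138 g.
138 g ≤ 250 g (ocean vessel limit, Code DG3) — within limit.
Code DG4 quantity: two 121 g packs = 242 g.
242 g is within the ocean vessel limit of 250 g for Code DG4.
The segregation rule (Code DG3 with Code DG8) does not apply to Code DG3 with Code DG4.
Every hazard code is within its ocean vessel limit and no segregation rule is violated.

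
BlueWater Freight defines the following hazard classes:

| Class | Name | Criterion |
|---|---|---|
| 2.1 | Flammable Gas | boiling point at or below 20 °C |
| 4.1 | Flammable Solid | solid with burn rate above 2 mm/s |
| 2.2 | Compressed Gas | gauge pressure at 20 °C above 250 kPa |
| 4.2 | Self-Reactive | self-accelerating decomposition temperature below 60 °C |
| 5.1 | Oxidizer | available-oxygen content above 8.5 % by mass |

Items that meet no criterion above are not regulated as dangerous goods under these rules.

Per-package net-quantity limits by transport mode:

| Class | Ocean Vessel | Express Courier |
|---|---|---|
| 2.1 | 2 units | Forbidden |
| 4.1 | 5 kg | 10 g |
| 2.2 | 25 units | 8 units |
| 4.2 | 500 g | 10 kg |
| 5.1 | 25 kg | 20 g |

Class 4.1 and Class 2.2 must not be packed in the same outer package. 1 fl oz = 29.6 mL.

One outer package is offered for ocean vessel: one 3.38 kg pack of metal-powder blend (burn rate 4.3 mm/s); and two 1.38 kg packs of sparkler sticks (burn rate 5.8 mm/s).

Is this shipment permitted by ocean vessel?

Burn rate 4.3 mm/s meets the Class 4.1 criterion (Flammable Solid), so the metal-powder blend is Class 4.1.
With burn rate 5.8 mm/s (> 2 mm/s), the sparkler sticks fall in Class 4.1.
Total Class 4.1: 3.38 kg + (two 1.38 kg packs = 2.76 kg) = 6.14 kg.
6.14 kg > 5 kg (ocean vessel limit, Class 4.1) — over the limit.

No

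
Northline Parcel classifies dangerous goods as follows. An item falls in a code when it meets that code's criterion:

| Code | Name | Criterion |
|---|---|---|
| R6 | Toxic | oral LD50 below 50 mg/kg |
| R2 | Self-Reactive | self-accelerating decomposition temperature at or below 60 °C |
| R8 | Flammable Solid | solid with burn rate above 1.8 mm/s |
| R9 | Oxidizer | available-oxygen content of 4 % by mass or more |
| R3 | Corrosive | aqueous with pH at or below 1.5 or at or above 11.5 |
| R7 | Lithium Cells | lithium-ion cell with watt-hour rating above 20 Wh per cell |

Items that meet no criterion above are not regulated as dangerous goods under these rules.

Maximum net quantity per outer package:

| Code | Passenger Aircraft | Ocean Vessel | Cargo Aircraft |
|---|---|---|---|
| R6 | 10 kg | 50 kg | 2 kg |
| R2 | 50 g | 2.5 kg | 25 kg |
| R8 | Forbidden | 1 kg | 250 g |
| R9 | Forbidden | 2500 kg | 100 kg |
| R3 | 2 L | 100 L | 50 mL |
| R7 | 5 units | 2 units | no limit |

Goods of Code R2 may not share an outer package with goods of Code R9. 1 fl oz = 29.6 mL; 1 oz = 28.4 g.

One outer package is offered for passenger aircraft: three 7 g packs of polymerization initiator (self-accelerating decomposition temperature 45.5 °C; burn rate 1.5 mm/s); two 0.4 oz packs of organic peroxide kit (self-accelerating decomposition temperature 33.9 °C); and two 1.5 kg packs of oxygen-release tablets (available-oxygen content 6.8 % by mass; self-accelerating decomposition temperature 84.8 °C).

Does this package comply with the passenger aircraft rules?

No

Polymerization initiator: self-accelerating decomposition temperature 45.5 °C ≤ 60 °C → Code R2 (Self-Reactive).
With self-accelerating decomposition temperature 33.9 °C (≤ 60 °C), the organic peroxide kit falls in Code R2.
Oxygen-release tablets: available-oxygen content 6.8 % by mass ≥ 4 % by mass → Code R9 (Oxidizer).
Code R2 net quantity: (three 7 g packs = 21 g) + (two 0.4 oz packs = 22.72 g) = 43.72 g.
That is within the Code R2 passenger aircraft limit of 50 g.
Code R9 quantity: two 1.5 kg packs = 3 kg.
Code R9 is Forbidden by passenger aircraft.
Code R2 and Code R9 may not share an outer package.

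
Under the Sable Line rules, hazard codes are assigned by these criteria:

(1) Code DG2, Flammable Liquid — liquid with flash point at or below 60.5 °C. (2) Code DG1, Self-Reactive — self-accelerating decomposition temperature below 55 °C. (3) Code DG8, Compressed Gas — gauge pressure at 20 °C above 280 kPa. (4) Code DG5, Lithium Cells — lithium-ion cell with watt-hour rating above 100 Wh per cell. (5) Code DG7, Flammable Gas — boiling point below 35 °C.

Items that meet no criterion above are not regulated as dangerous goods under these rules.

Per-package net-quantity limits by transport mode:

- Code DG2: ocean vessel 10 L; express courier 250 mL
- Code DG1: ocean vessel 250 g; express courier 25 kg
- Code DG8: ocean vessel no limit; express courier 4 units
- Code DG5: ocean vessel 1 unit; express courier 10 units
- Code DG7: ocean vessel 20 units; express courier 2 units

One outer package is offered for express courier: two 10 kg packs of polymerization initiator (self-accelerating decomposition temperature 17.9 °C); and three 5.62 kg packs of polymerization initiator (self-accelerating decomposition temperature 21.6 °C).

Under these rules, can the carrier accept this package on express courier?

With self-accelerating decomposition temperature 17.9 °C (< 55 °C), the polymerization initiator falls in Code DG1.
With self-accelerating decomposition temperature 21.6 °C (< 55 °C), the polymerization initiator falls in Code DG1.
Total Code DG1: (two 10 kg packs = 20 kg) + (three 5.62 kg packs = 16.86 kg) = 36.86 kg.
36.86 kg > 25 kg (express courier limit, Code DG1) — over the limit.

No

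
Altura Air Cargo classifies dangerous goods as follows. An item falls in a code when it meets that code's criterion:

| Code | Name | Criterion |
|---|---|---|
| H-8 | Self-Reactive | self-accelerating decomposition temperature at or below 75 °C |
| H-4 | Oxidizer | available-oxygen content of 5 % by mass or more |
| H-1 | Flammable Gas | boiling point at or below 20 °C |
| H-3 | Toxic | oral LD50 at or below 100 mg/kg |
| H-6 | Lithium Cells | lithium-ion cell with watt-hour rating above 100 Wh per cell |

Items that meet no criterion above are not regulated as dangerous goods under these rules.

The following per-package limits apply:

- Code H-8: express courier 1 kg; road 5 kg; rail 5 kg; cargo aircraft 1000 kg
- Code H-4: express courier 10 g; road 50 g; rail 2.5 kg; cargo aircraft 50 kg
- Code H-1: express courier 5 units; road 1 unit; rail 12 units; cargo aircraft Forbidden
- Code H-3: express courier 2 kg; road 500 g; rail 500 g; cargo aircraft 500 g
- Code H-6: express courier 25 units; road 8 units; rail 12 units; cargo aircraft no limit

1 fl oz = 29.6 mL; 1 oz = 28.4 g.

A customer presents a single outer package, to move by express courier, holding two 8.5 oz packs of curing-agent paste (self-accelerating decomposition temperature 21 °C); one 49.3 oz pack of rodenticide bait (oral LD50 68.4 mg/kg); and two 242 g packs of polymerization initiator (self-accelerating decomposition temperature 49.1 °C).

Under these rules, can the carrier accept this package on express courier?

Self-accelerating decomposition temperature 21 °C meets the Code H-8 criterion (Self-Reactive), so the curing-agent paste is Code H-8.
Rodenticide bait: oral LD50 68.4 mg/kg ≤ 100 mg/kg → Code H-3 (Toxic).
Self-accelerating decomposition temperature 49.1 °C meets the Code H-8 criterion (Self-Reactive), so the polymerization initiator is Code H-8.
Total Code H-8: (two 8.5 oz packs = 482.8 g) + (two 242 g packs = 484 g) = 966.8 g.
That is within the Code H-8 express courier limit of 1 kg.
Code H-3 quantity: one 49.3 oz pack = 1400.12 g.
1400.12 g is within the express courier limit of 2 kg for Code H-3.
Every hazard code is within its express courier limit and no segregation rule is violated.

Yes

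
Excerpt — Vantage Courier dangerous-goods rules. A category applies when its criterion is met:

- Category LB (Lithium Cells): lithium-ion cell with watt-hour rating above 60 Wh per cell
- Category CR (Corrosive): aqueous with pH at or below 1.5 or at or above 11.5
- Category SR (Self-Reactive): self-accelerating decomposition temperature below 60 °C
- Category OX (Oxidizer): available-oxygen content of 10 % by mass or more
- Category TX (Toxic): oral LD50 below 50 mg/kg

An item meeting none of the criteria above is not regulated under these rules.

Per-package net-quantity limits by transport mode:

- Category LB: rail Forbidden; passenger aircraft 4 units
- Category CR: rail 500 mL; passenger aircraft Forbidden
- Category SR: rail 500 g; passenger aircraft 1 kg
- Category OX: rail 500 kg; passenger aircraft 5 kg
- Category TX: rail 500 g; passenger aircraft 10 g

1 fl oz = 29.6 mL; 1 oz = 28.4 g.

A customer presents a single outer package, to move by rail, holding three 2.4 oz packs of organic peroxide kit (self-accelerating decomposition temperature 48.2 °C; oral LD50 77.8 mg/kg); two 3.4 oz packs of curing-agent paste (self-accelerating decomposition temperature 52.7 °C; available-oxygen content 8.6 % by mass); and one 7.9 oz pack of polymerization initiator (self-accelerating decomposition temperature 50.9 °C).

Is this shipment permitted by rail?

No

Organic peroxide kit: self-accelerating decomposition temperature 48.2 °C < 60 °C → Category SR (Self-Reactive).
Self-accelerating decomposition temperature 52.7 °C meets the Category SR criterion (Self-Reactive), so the curing-agent paste is Category SR.
Polymerization initiator: self-accelerating decomposition temperature 50.9 °C < 60 °C → Category SR (Self-Reactive).
Category SR net quantity: (three 2.4 oz packs = 204.48 g) + (two 3.4 oz packs = 193.12 g) + (one 7.9 oz pack = 224.36 g) = 621.96 g.
621.96 g exceeds the rail limit of 500 g for Category SR.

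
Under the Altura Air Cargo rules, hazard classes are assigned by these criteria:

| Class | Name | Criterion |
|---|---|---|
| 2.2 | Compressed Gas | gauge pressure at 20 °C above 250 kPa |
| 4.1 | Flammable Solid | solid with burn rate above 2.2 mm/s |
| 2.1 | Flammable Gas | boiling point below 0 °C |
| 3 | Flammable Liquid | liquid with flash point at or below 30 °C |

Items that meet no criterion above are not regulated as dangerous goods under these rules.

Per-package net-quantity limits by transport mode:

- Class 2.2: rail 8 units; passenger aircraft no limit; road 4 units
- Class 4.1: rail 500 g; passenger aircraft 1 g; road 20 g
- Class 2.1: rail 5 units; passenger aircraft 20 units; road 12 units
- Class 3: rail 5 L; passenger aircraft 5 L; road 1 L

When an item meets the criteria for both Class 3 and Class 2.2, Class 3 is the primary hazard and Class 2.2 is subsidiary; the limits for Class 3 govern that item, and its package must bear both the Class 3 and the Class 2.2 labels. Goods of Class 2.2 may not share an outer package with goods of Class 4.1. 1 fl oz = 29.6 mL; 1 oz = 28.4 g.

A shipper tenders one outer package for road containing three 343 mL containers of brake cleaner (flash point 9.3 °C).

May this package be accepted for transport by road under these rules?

No

With flash point 9.3 °C (≤ 30 °C), the brake cleaner falls in Class 3.
Class 3 quantity: three 343 mL containers = 1.029 L.
That exceeds the Class 3 road limit of 1 L.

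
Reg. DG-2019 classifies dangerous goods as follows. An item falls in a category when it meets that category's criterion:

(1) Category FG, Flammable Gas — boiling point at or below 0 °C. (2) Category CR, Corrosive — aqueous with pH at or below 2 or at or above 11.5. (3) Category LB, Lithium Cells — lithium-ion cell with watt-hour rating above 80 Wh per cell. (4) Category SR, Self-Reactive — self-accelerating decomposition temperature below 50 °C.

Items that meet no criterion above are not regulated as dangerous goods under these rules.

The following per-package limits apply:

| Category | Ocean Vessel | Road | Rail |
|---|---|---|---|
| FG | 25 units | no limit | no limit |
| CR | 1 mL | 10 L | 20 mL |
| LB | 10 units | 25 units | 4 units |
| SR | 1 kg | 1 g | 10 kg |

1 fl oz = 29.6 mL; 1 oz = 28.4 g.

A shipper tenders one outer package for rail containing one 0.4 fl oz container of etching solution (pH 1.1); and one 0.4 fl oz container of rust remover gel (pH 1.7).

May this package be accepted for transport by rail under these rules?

The etching solution has pH 1.1, which is ≤ 2, so it is Category CR (Corrosive).
Rust remover gel: pH 1.7 ≤ 2 → Category CR (Corrosive).
Total Category CR: (one 0.4 fl oz container = 11.84 mL) + (one 0.4 fl oz container = 11.84 mL) = 23.68 mL.
23.68 mL exceeds the rail limit of 20 mL for Category CR.

No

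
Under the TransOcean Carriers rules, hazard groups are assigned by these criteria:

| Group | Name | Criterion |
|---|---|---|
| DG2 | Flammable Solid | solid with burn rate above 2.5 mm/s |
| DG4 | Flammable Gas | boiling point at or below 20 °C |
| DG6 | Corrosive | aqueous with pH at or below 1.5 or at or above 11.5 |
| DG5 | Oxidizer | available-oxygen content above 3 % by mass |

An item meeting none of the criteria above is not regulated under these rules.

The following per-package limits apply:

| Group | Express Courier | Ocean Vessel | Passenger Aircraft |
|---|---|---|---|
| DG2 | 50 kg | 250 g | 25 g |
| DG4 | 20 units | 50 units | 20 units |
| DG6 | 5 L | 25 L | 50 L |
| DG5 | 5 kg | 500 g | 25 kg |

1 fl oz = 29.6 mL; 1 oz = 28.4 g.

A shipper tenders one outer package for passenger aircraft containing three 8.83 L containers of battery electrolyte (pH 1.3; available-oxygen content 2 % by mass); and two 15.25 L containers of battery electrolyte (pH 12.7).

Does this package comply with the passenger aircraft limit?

The battery electrolyte has pH 1.3, which is ≤ 1.5, so it is Group DG6 (Corrosive).
pH 12.7 meets the Group DG6 criterion (Corrosive), so the battery electrolyte is Group DG6.
Total Group DG6: (three 8.83 L containers = 26.49 L) + (two 15.25 L containers = 30.5 L) = 56.99 L.
56.99 L > 50 L (passenger aircraft limit, Group DG6) — over the limit.

No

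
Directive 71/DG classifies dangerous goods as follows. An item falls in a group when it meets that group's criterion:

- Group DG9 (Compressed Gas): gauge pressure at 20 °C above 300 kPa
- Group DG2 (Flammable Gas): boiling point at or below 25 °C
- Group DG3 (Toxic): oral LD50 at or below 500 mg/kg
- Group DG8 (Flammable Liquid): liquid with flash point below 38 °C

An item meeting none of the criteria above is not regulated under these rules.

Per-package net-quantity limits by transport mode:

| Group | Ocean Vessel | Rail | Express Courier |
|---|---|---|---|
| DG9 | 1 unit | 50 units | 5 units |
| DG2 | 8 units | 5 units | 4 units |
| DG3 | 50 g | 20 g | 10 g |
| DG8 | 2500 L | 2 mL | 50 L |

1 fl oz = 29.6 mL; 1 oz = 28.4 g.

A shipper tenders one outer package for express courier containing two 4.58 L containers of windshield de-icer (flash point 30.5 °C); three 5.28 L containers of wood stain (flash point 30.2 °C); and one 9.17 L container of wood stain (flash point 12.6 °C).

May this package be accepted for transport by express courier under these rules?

The windshield de-icer has flash point 30.5 °C, which is < 38 °C, so it is Group DG8 (Flammable Liquid).
Flash point 30.2 °C meets the Group DG8 criterion (Flammable Liquid), so the wood stain is Group DG8.
The wood stain has flash point 12.6 °C, which is < 38 °C, so it is Group DG8 (Flammable Liquid).
Group DG8 net quantity: (two 4.58 L containers = 9.16 L) + (three 5.28 L containers = 15.84 L) + 9.17 L = 34.17 L.
34.17 L is within the express courier limit of 50 L for Group DG8.

Yes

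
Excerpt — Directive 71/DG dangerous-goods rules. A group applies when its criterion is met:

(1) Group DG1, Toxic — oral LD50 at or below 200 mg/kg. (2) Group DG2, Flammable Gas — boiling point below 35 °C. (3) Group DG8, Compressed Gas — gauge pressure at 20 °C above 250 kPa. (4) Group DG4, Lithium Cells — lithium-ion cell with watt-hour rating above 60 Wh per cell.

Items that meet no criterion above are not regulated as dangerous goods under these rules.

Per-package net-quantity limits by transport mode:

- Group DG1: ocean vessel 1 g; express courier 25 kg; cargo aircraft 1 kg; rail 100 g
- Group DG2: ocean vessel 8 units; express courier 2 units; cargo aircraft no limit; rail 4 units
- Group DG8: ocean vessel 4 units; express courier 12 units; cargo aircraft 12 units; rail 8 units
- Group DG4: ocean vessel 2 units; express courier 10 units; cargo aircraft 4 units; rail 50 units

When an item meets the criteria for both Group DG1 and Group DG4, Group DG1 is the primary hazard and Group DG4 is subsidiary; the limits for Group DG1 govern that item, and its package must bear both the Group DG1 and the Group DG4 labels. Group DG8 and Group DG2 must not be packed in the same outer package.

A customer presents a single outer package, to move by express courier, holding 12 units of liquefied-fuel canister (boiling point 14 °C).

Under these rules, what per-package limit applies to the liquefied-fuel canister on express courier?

Liquefied-fuel canister: boiling point 14 °C < 35 °C → Group DG2 (Flammable Gas).
The express courier limit for Group DG2 is 2 units.

2 units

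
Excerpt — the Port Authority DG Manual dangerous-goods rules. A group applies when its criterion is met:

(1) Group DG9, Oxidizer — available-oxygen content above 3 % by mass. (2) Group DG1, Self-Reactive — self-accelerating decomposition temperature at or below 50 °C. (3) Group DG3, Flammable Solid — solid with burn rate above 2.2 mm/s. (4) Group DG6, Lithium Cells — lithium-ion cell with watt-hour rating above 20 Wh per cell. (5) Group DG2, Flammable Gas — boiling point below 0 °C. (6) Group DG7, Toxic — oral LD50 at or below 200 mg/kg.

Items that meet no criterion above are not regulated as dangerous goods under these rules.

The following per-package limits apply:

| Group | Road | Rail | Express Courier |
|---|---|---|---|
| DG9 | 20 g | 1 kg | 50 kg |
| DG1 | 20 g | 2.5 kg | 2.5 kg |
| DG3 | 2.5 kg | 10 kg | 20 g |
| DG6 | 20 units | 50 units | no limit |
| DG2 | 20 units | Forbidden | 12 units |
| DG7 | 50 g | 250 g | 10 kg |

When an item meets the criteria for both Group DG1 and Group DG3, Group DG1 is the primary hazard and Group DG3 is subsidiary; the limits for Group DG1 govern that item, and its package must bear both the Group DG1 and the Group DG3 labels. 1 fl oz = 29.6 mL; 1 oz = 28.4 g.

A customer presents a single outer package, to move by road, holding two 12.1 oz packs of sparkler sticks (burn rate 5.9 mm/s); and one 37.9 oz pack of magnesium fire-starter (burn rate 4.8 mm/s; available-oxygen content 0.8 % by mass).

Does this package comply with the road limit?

With burn rate 5.9 mm/s (> 2.2 mm/s), the sparkler sticks fall in Group DG3.
With burn rate 4.8 mm/s (> 2.2 mm/s), the magnesium fire-starter falls in Group DG3.
Total Group DG3: (two 12.1 oz packs = 687.28 g) + (one 37.9 oz pack = 1076.36 g) = 1763.64 g.
1763.64 g is within the road limit of 2.5 kg for Group DG3.

Yes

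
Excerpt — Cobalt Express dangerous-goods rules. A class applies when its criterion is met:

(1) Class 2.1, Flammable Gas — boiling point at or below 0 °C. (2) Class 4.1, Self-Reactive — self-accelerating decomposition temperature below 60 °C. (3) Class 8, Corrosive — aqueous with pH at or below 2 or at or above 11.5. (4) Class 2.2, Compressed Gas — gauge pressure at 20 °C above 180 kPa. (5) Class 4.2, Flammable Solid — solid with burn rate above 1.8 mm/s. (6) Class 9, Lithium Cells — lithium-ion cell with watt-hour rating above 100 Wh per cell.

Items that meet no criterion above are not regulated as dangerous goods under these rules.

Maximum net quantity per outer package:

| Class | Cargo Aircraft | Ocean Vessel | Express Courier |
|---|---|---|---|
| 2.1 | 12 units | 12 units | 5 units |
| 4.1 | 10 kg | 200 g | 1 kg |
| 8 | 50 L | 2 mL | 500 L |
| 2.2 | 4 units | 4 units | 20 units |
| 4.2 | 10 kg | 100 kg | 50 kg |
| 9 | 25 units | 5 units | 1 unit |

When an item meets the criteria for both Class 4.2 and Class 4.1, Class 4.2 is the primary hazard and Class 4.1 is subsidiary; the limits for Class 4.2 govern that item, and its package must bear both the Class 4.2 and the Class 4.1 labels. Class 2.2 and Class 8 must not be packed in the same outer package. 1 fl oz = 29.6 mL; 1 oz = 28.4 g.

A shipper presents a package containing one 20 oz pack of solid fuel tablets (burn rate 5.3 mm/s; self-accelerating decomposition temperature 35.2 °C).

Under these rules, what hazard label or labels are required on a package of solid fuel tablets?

Burn rate 5.3 mm/s meets the Class 4.2 criterion (Flammable Solid), so the solid fuel tablets are Class 4.2.
Solid fuel tablets: self-accelerating decomposition temperature 35.2 °C < 60 °C → Class 4.1 (Self-Reactive).
By the precedence rule Class 4.2 is primary and Class 4.1 is subsidiary, and that rule requires both labels on the package.

Class 4.1 and 4.2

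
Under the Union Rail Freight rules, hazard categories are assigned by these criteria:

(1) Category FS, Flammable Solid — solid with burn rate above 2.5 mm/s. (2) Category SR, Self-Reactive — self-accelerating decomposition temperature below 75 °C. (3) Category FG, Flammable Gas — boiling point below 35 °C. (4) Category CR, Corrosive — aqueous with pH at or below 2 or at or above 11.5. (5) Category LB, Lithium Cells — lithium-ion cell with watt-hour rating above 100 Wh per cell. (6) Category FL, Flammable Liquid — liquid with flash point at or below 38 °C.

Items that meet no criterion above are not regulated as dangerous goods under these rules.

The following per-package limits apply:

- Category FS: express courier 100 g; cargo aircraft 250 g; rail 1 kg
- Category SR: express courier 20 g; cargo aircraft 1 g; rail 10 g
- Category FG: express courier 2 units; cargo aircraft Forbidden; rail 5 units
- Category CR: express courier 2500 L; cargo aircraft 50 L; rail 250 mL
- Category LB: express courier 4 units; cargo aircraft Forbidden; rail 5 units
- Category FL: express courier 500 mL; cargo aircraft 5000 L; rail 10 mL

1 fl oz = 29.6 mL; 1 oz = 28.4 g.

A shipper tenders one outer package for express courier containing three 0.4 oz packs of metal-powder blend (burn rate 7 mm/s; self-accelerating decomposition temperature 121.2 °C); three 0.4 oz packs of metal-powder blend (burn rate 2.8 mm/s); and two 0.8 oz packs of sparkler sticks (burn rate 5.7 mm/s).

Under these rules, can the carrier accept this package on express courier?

No

Burn rate 7 mm/s meets the Category FS criterion (Flammable Solid), so the metal-powder blend is Category FS.
With burn rate 2.8 mm/s (> 2.5 mm/s), the metal-powder blend falls in Category FS.
The sparkler sticks have burn rate 5.7 mm/s, which is > 2.5 mm/s, so they are Category FS (Flammable Solid).
Total Category FS: (three 0.4 oz packs = 34.08 g) + (three 0.4 oz packs = 34.08 g) + (two 0.8 oz packs = 45.44 g) = 113.6 g.
That exceeds the Category FS express courier limit of 100 g.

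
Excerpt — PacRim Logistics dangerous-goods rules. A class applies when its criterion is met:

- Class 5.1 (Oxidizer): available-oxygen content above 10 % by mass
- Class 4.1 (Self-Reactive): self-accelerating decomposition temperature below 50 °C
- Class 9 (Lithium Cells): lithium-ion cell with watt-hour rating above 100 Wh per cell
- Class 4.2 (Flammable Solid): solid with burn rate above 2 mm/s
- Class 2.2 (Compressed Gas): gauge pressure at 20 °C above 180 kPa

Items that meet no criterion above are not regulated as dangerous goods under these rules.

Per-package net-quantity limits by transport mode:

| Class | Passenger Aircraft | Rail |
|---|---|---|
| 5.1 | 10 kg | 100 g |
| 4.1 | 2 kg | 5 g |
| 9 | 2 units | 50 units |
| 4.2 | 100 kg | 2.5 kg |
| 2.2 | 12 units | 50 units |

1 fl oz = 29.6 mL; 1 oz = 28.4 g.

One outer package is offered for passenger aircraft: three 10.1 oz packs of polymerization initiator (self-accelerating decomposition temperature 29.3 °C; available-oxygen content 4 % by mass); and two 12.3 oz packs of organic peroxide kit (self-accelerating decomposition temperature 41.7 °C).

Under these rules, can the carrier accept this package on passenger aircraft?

The polymerization initiator has self-accelerating decomposition temperature 29.3 °C, which is < 50 °C, so it is Class 4.1 (Self-Reactive).
With self-accelerating decomposition temperature 41.7 °C (< 50 °C), the organic peroxide kit falls in Class 4.1.
Total Class 4.1: (three 10.1 oz packs = 860.52 g) + (two 12.3 oz packs = 698.64 g) = 1559.16 g.
1559.16 g ≤ 2 kg (passenger aircraft limit, Class 4.1) — within limit.

Yes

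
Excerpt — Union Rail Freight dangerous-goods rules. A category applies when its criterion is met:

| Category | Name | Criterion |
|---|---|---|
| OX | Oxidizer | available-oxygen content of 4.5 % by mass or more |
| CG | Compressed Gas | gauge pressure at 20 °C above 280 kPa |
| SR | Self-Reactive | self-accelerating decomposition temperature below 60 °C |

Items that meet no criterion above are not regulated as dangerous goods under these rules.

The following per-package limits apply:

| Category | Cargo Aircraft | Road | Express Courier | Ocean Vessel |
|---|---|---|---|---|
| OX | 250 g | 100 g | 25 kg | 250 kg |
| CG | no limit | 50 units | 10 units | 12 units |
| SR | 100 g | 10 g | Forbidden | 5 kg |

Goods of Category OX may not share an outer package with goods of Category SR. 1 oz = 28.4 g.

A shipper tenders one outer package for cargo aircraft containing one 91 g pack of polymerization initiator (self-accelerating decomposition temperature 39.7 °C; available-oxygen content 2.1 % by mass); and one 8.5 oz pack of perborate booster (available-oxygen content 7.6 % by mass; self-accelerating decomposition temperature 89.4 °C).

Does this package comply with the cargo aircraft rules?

With self-accelerating decomposition temperature 39.7 °C (< 60 °C), the polymerization initiator falls in Category SR.
Perborate booster: available-oxygen content 7.6 % by mass ≥ 4.5 % by mass → Category OX (Oxidizer).
Category OX quantity: one 8.5 oz pack = 241.4 g.
241.4 g is within the cargo aircraft limit of 250 g for Category OX.
Category SR quantity: 91 g.
91 g is within the cargo aircraft limit of 100 g for Category SR.
Category OX and Category SR may not share an outer package.

No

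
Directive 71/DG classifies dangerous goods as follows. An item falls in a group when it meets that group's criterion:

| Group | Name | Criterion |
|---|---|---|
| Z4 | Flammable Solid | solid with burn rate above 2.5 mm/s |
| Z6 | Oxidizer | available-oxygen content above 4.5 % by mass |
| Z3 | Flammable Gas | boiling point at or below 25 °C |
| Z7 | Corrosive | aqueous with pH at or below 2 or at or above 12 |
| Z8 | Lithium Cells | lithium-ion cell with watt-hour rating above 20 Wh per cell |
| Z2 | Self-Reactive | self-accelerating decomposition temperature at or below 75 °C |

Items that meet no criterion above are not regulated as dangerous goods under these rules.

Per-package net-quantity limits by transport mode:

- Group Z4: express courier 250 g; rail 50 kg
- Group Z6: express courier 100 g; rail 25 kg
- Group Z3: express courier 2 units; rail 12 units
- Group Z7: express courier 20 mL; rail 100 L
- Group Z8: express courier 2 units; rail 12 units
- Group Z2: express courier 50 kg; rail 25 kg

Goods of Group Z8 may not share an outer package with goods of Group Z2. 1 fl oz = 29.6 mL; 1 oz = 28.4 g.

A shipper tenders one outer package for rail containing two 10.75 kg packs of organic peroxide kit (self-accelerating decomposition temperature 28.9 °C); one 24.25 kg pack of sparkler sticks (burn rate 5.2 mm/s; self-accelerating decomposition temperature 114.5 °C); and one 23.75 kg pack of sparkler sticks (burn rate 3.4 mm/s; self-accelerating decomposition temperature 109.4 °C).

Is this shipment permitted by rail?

Yes

The organic peroxide kit has self-accelerating decomposition temperature 28.9 °C, which is ≤ 75 °C, so it is Group Z2 (Self-Reactive).
The sparkler sticks have burn rate 5.2 mm/s, which is > 2.5 mm/s, so they are Group Z4 (Flammable Solid).
With burn rate 3.4 mm/s (> 2.5 mm/s), the sparkler sticks fall in Group Z4.
Total Group Z4: 24.25 kg + 23.75 kg = 48 kg.
That is within the Group Z4 rail limit of 50 kg.
Group Z2 quantity: two 10.75 kg packs = 21.5 kg.
21.5 kg ≤ 25 kg (rail limit, Group Z2) — within limit.
The segregation rule (Group Z8 with Group Z2) does not apply to Group Z4 with Group Z2.
Every hazard group is within its rail limit and no segregation rule is violated.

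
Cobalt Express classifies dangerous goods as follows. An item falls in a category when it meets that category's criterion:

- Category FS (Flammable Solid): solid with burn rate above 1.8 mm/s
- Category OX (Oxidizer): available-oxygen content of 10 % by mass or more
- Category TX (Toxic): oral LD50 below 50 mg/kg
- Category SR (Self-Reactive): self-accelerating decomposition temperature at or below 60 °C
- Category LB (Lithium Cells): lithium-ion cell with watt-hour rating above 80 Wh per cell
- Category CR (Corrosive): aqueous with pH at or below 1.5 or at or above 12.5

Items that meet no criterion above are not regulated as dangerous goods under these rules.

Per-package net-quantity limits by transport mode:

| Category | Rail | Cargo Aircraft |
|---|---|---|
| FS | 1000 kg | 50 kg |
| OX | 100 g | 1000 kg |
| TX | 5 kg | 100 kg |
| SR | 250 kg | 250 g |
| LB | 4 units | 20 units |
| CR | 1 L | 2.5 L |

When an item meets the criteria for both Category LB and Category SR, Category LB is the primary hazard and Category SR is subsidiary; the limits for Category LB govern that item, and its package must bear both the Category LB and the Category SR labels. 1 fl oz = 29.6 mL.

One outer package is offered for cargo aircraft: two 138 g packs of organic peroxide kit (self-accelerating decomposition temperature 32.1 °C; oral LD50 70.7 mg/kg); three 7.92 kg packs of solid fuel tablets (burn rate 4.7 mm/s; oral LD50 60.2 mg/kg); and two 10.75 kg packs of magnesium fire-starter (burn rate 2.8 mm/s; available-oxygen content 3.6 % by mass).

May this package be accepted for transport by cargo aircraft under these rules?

Organic peroxide kit: self-accelerating decomposition temperature 32.1 °C ≤ 60 °C → Category SR (Self-Reactive).
The solid fuel tablets have burn rate 4.7 mm/s, which is > 1.8 mm/s, so they are Category FS (Flammable Solid).
Magnesium fire-starter: burn rate 2.8 mm/s > 1.8 mm/s → Category FS (Flammable Solid).
Total Category FS: (three 7.92 kg packs = 23.76 kg) + (two 10.75 kg packs = 21.5 kg) = 45.26 kg.
45.26 kg is within the cargo aircraft limit of 50 kg for Category FS.
Category SR quantity: two 138 g packs = 276 g.
276 g exceeds the cargo aircraft limit of 250 g for Category SR.

No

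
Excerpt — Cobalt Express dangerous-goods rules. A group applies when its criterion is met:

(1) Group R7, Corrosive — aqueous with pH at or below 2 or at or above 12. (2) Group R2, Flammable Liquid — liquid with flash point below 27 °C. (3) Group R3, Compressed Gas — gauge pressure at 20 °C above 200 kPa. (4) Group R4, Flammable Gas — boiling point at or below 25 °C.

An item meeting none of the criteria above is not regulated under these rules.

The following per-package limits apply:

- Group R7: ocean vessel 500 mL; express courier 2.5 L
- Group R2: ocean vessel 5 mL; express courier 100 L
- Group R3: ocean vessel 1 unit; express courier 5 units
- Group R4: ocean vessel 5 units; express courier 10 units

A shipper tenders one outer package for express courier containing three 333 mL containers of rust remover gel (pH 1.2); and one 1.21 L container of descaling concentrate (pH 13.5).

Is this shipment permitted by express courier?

Yes

The rust remover gel has pH 1.2, which is ≤ 2, so it is Group R7 (Corrosive).
pH 13.5 meets the Group R7 criterion (Corrosive), so the descaling concentrate is Group R7.
Total Group R7: (three 333 mL containers = 999 mL) + 1.21 L = 2.209 L.
That is within the Group R7 express courier limit of 2.5 L.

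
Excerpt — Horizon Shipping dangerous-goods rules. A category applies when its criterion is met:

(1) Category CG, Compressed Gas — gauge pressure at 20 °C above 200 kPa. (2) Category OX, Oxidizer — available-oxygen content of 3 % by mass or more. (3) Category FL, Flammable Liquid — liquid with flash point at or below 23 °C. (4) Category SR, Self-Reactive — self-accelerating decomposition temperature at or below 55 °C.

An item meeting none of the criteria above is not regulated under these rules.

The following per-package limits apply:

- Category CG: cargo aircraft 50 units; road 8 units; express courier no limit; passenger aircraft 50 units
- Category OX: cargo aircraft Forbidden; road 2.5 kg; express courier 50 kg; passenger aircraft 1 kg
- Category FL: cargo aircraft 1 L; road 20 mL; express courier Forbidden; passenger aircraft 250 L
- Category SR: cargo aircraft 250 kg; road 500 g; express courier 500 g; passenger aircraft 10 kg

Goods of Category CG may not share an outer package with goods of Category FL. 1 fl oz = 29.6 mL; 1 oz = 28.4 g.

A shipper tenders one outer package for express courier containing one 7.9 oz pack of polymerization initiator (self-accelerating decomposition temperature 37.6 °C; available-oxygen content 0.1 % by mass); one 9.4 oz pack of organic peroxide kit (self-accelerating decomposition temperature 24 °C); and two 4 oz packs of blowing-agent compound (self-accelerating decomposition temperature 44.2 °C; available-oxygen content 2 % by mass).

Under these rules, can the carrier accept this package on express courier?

No

The polymerization initiator has self-accelerating decomposition temperature 37.6 °C, which is ≤ 55 °C, so it is Category SR (Self-Reactive).
Organic peroxide kit: self-accelerating decomposition temperature 24 °C ≤ 55 °C → Category SR (Self-Reactive).
With self-accelerating decomposition temperature 44.2 °C (≤ 55 °C), the blowing-agent compound falls in Category SR.
Total Category SR: (one 7.9 oz pack = 224.36 g) + (one 9.4 oz pack = 266.96 g) + (two 4 oz packs = 227.2 g) = 718.52 g.
718.52 g > 500 g (express courier limit, Category SR) — over the limit.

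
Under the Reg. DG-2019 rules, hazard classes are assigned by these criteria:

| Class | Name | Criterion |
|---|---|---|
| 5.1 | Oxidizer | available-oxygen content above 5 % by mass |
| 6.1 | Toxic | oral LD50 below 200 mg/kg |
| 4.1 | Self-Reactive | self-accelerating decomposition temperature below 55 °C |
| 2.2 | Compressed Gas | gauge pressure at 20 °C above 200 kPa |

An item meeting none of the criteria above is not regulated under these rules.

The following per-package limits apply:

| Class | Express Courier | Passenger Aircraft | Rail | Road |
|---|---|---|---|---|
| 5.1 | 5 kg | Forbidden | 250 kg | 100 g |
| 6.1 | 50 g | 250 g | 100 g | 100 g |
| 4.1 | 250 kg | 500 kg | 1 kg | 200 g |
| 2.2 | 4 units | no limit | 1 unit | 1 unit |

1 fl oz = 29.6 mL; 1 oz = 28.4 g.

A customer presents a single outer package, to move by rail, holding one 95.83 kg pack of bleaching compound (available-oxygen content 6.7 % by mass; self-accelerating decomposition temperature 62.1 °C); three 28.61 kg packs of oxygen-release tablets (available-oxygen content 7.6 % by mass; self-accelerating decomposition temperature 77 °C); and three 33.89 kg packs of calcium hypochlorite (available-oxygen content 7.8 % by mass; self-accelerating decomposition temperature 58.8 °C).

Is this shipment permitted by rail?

Available-oxygen content 6.7 % by mass meets the Class 5.1 criterion (Oxidizer), so the bleaching compound is Class 5.1.
Available-oxygen content 7.6 % by mass meets the Class 5.1 criterion (Oxidizer), so the oxygen-release tablets are Class 5.1.
With available-oxygen content 7.8 % by mass (> 5 % by mass), the calcium hypochlorite falls in Class 5.1.
Total Class 5.1: 95.83 kg + (three 28.61 kg packs = 85.83 kg) + (three 33.89 kg packs = 101.67 kg) = 283.33 kg.
283.33 kg exceeds the rail limit of 250 kg for Class 5.1.

No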